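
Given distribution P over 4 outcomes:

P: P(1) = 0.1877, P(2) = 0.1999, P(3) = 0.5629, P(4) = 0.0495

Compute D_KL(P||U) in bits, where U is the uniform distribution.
0.4014 bits

U(i) = 1/4 for all i

D_KL(P||U) = Σ P(x) log₂(P(x) / (1/4))
           = Σ P(x) log₂(P(x)) + log₂(4)
           = log₂(4) - H(P)

H(P) = -Σ P(x) log₂(P(x)):
  -P(1)·log₂(P(1)) = -(0.1877)·log₂(0.1877) = 0.45301
  -P(2)·log₂(P(2)) = -(0.1999)·log₂(0.1999) = 0.46430
  -P(3)·log₂(P(3)) = -(0.5629)·log₂(0.5629) = 0.46667
  -P(4)·log₂(P(4)) = -(0.0495)·log₂(0.0495) = 0.21465
H(P) = 0.45301 + 0.46430 + 0.46667 + 0.21465 = 1.59863 bits

log₂(4) = 2.00000 bits

D_KL(P||U) = 2.00000 - 1.59863 = 0.40137 ≈ 0.4014 bits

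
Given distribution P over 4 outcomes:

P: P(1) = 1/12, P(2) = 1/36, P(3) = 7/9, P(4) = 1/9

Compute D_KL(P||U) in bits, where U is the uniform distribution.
0.9234 bits

U(i) = 1/4 for all i

D_KL(P||U) = Σ P(x) log₂(P(x) / (1/4))
           = Σ P(x) log₂(P(x)) + log₂(4)
           = log₂(4) - H(P)

H(P) = -Σ P(x) log₂(P(x)):
  -P(1)·log₂(P(1)) = -(1/12)·log₂(1/12) = 0.29875
  -P(2)·log₂(P(2)) = -(1/36)·log₂(1/36) = 0.14361
  -P(3)·log₂(P(3)) = -(7/9)·log₂(7/9) = 0.28200
  -P(4)·log₂(P(4)) = -(1/9)·log₂(1/9) = 0.35221
H(P) = 0.29875 + 0.14361 + 0.28200 + 0.35221 = 1.07657 bits

log₂(4) = 2.00000 bits

D_KL(P||U) = 2.00000 - 1.07657 = 0.92343 ≈ 0.9234 bits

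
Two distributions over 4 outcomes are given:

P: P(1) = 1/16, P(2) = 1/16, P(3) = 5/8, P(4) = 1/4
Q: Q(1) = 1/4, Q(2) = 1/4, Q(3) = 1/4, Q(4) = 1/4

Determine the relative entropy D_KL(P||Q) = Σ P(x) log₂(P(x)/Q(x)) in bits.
0.5762 bits

D_KL(P||Q) = Σ P(x) log₂(P(x)/Q(x))

Computing term by term:
  P(1)·log₂(P(1)/Q(1)) = (1/16)·log₂((1/16)/(1/4)) = -0.12500
  P(2)·log₂(P(2)/Q(2)) = (1/16)·log₂((1/16)/(1/4)) = -0.12500
  P(3)·log₂(P(3)/Q(3)) = (5/8)·log₂((5/8)/(1/4)) = 0.82621
  P(4)·log₂(P(4)/Q(4)) = (1/4)·log₂((1/4)/(1/4)) = 0.00000

D_KL(P||Q) = -0.12500 - 0.12500 + 0.82621 + 0.00000 = 0.57621 ≈ 0.5762 bits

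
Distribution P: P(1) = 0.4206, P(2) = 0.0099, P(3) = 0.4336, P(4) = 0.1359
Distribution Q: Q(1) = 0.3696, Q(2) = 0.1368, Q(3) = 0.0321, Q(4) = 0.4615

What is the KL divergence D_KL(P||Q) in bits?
1.4297 bits

D_KL(P||Q) = Σ P(x) log₂(P(x)/Q(x))

Computing term by term:
  P(1)·log₂(P(1)/Q(1)) = 0.4206·log₂(0.4206/0.3696) = 0.07844
  P(2)·log₂(P(2)/Q(2)) = 0.0099·log₂(0.0099/0.1368) = -0.03751
  P(3)·log₂(P(3)/Q(3)) = 0.4336·log₂(0.4336/0.0321) = 1.62848
  P(4)·log₂(P(4)/Q(4)) = 0.1359·log₂(0.1359/0.4615) = -0.23970

D_KL(P||Q) = 0.07844 - 0.03751 + 1.62848 - 0.23970 = 1.42971 ≈ 1.4297 bits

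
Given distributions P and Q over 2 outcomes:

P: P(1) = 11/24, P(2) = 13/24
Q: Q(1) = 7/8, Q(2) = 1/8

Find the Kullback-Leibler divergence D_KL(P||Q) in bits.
0.7183 bits

D_KL(P||Q) = Σ P(x) log₂(P(x)/Q(x))

Computing term by term:
  P(1)·log₂(P(1)/Q(1)) = (11/24)·log₂((11/24)/(7/8)) = -0.42757
  P(2)·log₂(P(2)/Q(2)) = (13/24)·log₂((13/24)/(1/8)) = 1.14588

D_KL(P||Q) = -0.42757 + 1.14588 = 0.71831 ≈ 0.7183 bits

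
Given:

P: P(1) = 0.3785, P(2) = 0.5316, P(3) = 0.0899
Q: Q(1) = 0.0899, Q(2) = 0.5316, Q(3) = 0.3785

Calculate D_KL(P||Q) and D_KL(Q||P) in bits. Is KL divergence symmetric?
D_KL(P||Q) = 0.5985 bits, D_KL(Q||P) = 0.5985 bits. The two values coincide for this particular pair, but no — KL divergence is not symmetric in general.

D_KL(P||Q) = Σ P(x) log₂(P(x)/Q(x))

Computing term by term:
  P(1)·log₂(P(1)/Q(1)) = 0.3785·log₂(0.3785/0.0899) = 0.78497
  P(2)·log₂(P(2)/Q(2)) = 0.5316·log₂(0.5316/0.5316) = 0.00000
  P(3)·log₂(P(3)/Q(3)) = 0.0899·log₂(0.0899/0.3785) = -0.18644

D_KL(P||Q) = 0.78497 + 0.00000 - 0.18644 = 0.59853 ≈ 0.5985 bits

D_KL(Q||P) = Σ Q(x) log₂(Q(x)/P(x))

Computing term by term:
  Q(1)·log₂(Q(1)/P(1)) = 0.0899·log₂(0.0899/0.3785) = -0.18644
  Q(2)·log₂(Q(2)/P(2)) = 0.5316·log₂(0.5316/0.5316) = 0.00000
  Q(3)·log₂(Q(3)/P(3)) = 0.3785·log₂(0.3785/0.0899) = 0.78497

D_KL(Q||P) = -0.18644 + 0.00000 + 0.78497 = 0.59853 ≈ 0.5985 bits

These ARE equal here. Q is P with outcomes relabeled (Q(1) = P(3), Q(3) = P(1)) by a relabeling that is its own inverse, so the two sums contain exactly the same terms in a different order. This is a special case — KL divergence is not symmetric in general: D_KL(P||Q) ≠ D_KL(Q||P) for most P, Q.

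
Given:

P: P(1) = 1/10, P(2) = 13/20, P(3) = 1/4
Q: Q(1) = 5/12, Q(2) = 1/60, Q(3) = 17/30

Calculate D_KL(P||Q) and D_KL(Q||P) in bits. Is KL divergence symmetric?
D_KL(P||Q) = 2.9345 bits, D_KL(Q||P) = 1.4388 bits. No, KL divergence is not symmetric.

D_KL(P||Q) = Σ P(x) log₂(P(x)/Q(x))

Computing term by term:
  P(1)·log₂(P(1)/Q(1)) = (1/10)·log₂((1/10)/(5/12)) = -0.20589
  P(2)·log₂(P(2)/Q(2)) = (13/20)·log₂((13/20)/(1/60)) = 3.43551
  P(3)·log₂(P(3)/Q(3)) = (1/4)·log₂((1/4)/(17/30)) = -0.29514

D_KL(P||Q) = -0.20589 + 3.43551 - 0.29514 = 2.93448 ≈ 2.9345 bits

D_KL(Q||P) = Σ Q(x) log₂(Q(x)/P(x))

Computing term by term:
  Q(1)·log₂(Q(1)/P(1)) = (5/12)·log₂((5/12)/(1/10)) = 0.85787
  Q(2)·log₂(Q(2)/P(2)) = (1/60)·log₂((1/60)/(13/20)) = -0.08809
  Q(3)·log₂(Q(3)/P(3)) = (17/30)·log₂((17/30)/(1/4)) = 0.66899

D_KL(Q||P) = 0.85787 - 0.08809 + 0.66899 = 1.43877 ≈ 1.4388 bits

These are NOT equal (difference: 1.4957 bits). KL divergence is asymmetric: D_KL(P||Q) ≠ D_KL(Q||P) in general.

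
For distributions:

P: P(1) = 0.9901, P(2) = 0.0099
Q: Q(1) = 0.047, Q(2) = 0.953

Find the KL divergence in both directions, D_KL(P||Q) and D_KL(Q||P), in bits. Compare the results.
D_KL(P||Q) = 4.2881 bits, D_KL(Q||P) = 6.0726 bits. D_KL(Q||P) is larger than D_KL(P||Q) by 1.7845 bits; the two directions differ.

D_KL(P||Q) = Σ P(x) log₂(P(x)/Q(x))

Computing term by term:
  P(1)·log₂(P(1)/Q(1)) = 0.9901·log₂(0.9901/0.047) = 4.35331
  P(2)·log₂(P(2)/Q(2)) = 0.0099·log₂(0.0099/0.953) = -0.06523

D_KL(P||Q) = 4.35331 - 0.06523 = 4.28808 ≈ 4.2881 bits

D_KL(Q||P) = Σ Q(x) log₂(Q(x)/P(x))

Computing term by term:
  Q(1)·log₂(Q(1)/P(1)) = 0.047·log₂(0.047/0.9901) = -0.20665
  Q(2)·log₂(Q(2)/P(2)) = 0.953·log₂(0.953/0.0099) = 6.27923

D_KL(Q||P) = -0.20665 + 6.27923 = 6.07258 ≈ 6.0726 bits

These are NOT equal (difference: 1.7845 bits). KL divergence is asymmetric: D_KL(P||Q) ≠ D_KL(Q||P) in general.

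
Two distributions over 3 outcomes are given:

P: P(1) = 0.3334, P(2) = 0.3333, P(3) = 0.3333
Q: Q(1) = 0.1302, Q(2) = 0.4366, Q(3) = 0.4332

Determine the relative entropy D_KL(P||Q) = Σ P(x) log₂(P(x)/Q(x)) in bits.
0.1964 bits

D_KL(P||Q) = Σ P(x) log₂(P(x)/Q(x))

Computing term by term:
  P(1)·log₂(P(1)/Q(1)) = 0.3334·log₂(0.3334/0.1302) = 0.45227
  P(2)·log₂(P(2)/Q(2)) = 0.3333·log₂(0.3333/0.4366) = -0.12982
  P(3)·log₂(P(3)/Q(3)) = 0.3333·log₂(0.3333/0.4332) = -0.12606

D_KL(P||Q) = 0.45227 - 0.12982 - 0.12606 = 0.19639 ≈ 0.1964 bits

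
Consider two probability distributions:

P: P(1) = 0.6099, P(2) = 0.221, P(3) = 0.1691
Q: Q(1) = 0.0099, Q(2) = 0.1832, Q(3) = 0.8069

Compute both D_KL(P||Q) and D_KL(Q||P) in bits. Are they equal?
D_KL(P||Q) = 3.3044 bits, D_KL(Q||P) = 1.7107 bits. No, they are not equal.

D_KL(P||Q) = Σ P(x) log₂(P(x)/Q(x))

Computing term by term:
  P(1)·log₂(P(1)/Q(1)) = 0.6099·log₂(0.6099/0.0099) = 3.62586
  P(2)·log₂(P(2)/Q(2)) = 0.221·log₂(0.221/0.1832) = 0.05981
  P(3)·log₂(P(3)/Q(3)) = 0.1691·log₂(0.1691/0.8069) = -0.38124

D_KL(P||Q) = 3.62586 + 0.05981 - 0.38124 = 3.30443 ≈ 3.3044 bits

D_KL(Q||P) = Σ Q(x) log₂(Q(x)/P(x))

Computing term by term:
  Q(1)·log₂(Q(1)/P(1)) = 0.0099·log₂(0.0099/0.6099) = -0.05886
  Q(2)·log₂(Q(2)/P(2)) = 0.1832·log₂(0.1832/0.221) = -0.04958
  Q(3)·log₂(Q(3)/P(3)) = 0.8069·log₂(0.8069/0.1691) = 1.81917

D_KL(Q||P) = -0.05886 - 0.04958 + 1.81917 = 1.71073 ≈ 1.7107 bits

These are NOT equal (difference: 1.5937 bits). KL divergence is asymmetric: D_KL(P||Q) ≠ D_KL(Q||P) in general.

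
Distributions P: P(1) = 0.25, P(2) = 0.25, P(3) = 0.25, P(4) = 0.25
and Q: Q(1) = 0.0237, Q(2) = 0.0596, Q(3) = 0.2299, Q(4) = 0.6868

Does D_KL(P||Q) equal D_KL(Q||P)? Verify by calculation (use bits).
D_KL(P||Q) = 1.0326 bits, D_KL(Q||P) = 0.7697 bits. No — D_KL(P||Q) ≠ D_KL(Q||P) for this pair.

D_KL(P||Q) = Σ P(x) log₂(P(x)/Q(x))

Computing term by term:
  P(1)·log₂(P(1)/Q(1)) = 0.25·log₂(0.25/0.0237) = 0.84974
  P(2)·log₂(P(2)/Q(2)) = 0.25·log₂(0.25/0.0596) = 0.51714
  P(3)·log₂(P(3)/Q(3)) = 0.25·log₂(0.25/0.2299) = 0.03023
  P(4)·log₂(P(4)/Q(4)) = 0.25·log₂(0.25/0.6868) = -0.36449

D_KL(P||Q) = 0.84974 + 0.51714 + 0.03023 - 0.36449 = 1.03262 ≈ 1.0326 bits

D_KL(Q||P) = Σ Q(x) log₂(Q(x)/P(x))

Computing term by term:
  Q(1)·log₂(Q(1)/P(1)) = 0.0237·log₂(0.0237/0.25) = -0.08056
  Q(2)·log₂(Q(2)/P(2)) = 0.0596·log₂(0.0596/0.25) = -0.12329
  Q(3)·log₂(Q(3)/P(3)) = 0.2299·log₂(0.2299/0.25) = -0.02780
  Q(4)·log₂(Q(4)/P(4)) = 0.6868·log₂(0.6868/0.25) = 1.00133

D_KL(Q||P) = -0.08056 - 0.12329 - 0.02780 + 1.00133 = 0.76968 ≈ 0.7697 bits

These are NOT equal (difference: 0.2629 bits). KL divergence is asymmetric: D_KL(P||Q) ≠ D_KL(Q||P) in general.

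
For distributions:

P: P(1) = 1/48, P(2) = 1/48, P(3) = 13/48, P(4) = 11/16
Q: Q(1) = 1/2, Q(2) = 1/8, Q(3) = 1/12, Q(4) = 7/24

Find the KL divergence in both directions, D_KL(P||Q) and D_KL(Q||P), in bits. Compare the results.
D_KL(P||Q) = 1.1616 bits, D_KL(Q||P) = 2.1131 bits. D_KL(Q||P) is larger than D_KL(P||Q) by 0.9515 bits; the two directions differ.

D_KL(P||Q) = Σ P(x) log₂(P(x)/Q(x))

Computing term by term:
  P(1)·log₂(P(1)/Q(1)) = (1/48)·log₂((1/48)/(1/2)) = -0.09552
  P(2)·log₂(P(2)/Q(2)) = (1/48)·log₂((1/48)/(1/8)) = -0.05385
  P(3)·log₂(P(3)/Q(3)) = (13/48)·log₂((13/48)/(1/12)) = 0.46054
  P(4)·log₂(P(4)/Q(4)) = (11/16)·log₂((11/16)/(7/24)) = 0.85046

D_KL(P||Q) = -0.09552 - 0.05385 + 0.46054 + 0.85046 = 1.16163 ≈ 1.1616 bits

D_KL(Q||P) = Σ Q(x) log₂(Q(x)/P(x))

Computing term by term:
  Q(1)·log₂(Q(1)/P(1)) = (1/2)·log₂((1/2)/(1/48)) = 2.29248
  Q(2)·log₂(Q(2)/P(2)) = (1/8)·log₂((1/8)/(1/48)) = 0.32312
  Q(3)·log₂(Q(3)/P(3)) = (1/12)·log₂((1/12)/(13/48)) = -0.14170
  Q(4)·log₂(Q(4)/P(4)) = (7/24)·log₂((7/24)/(11/16)) = -0.36080

D_KL(Q||P) = 2.29248 + 0.32312 - 0.14170 - 0.36080 = 2.11310 ≈ 2.1131 bits

These are NOT equal (difference: 0.9515 bits). KL divergence is asymmetric: D_KL(P||Q) ≠ D_KL(Q||P) in general.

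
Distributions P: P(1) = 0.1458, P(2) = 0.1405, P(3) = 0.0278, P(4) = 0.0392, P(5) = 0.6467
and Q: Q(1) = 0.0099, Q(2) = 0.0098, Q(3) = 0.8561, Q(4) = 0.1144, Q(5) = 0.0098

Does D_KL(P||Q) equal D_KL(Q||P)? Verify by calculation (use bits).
D_KL(P||Q) = 4.8163 bits, D_KL(Q||P) = 4.2746 bits. No — D_KL(P||Q) ≠ D_KL(Q||P) for this pair.

D_KL(P||Q) = Σ P(x) log₂(P(x)/Q(x))

Computing term by term:
  P(1)·log₂(P(1)/Q(1)) = 0.1458·log₂(0.1458/0.0099) = 0.56577
  P(2)·log₂(P(2)/Q(2)) = 0.1405·log₂(0.1405/0.0098) = 0.53975
  P(3)·log₂(P(3)/Q(3)) = 0.0278·log₂(0.0278/0.8561) = -0.13746
  P(4)·log₂(P(4)/Q(4)) = 0.0392·log₂(0.0392/0.1144) = -0.06057
  P(5)·log₂(P(5)/Q(5)) = 0.6467·log₂(0.6467/0.0098) = 3.90877

D_KL(P||Q) = 0.56577 + 0.53975 - 0.13746 - 0.06057 + 3.90877 = 4.81626 ≈ 4.8163 bits

D_KL(Q||P) = Σ Q(x) log₂(Q(x)/P(x))

Computing term by term:
  Q(1)·log₂(Q(1)/P(1)) = 0.0099·log₂(0.0099/0.1458) = -0.03842
  Q(2)·log₂(Q(2)/P(2)) = 0.0098·log₂(0.0098/0.1405) = -0.03765
  Q(3)·log₂(Q(3)/P(3)) = 0.8561·log₂(0.8561/0.0278) = 4.23309
  Q(4)·log₂(Q(4)/P(4)) = 0.1144·log₂(0.1144/0.0392) = 0.17677
  Q(5)·log₂(Q(5)/P(5)) = 0.0098·log₂(0.0098/0.6467) = -0.05923

D_KL(Q||P) = -0.03842 - 0.03765 + 4.23309 + 0.17677 - 0.05923 = 4.27456 ≈ 4.2746 bits

These are NOT equal (difference: 0.5417 bits). KL divergence is asymmetric: D_KL(P||Q) ≠ D_KL(Q||P) in general.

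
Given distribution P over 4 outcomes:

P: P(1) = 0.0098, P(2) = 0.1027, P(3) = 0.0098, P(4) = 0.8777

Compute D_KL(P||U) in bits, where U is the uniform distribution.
1.3668 bits

U(i) = 1/4 for all i

D_KL(P||U) = Σ P(x) log₂(P(x) / (1/4))
           = Σ P(x) log₂(P(x)) + log₂(4)
           = log₂(4) - H(P)

H(P) = -Σ P(x) log₂(P(x)):
  -P(1)·log₂(P(1)) = -(0.0098)·log₂(0.0098) = 0.06540
  -P(2)·log₂(P(2)) = -(0.1027)·log₂(0.1027) = 0.33721
  -P(3)·log₂(P(3)) = -(0.0098)·log₂(0.0098) = 0.06540
  -P(4)·log₂(P(4)) = -(0.8777)·log₂(0.8777) = 0.16518
H(P) = 0.06540 + 0.33721 + 0.06540 + 0.16518 = 0.63319 bits

log₂(4) = 2.00000 bits

D_KL(P||U) = 2.00000 - 0.63319 = 1.36681 ≈ 1.3668 bits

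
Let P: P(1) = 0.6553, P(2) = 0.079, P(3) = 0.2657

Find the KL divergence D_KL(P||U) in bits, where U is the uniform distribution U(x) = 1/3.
0.3880 bits

U(i) = 1/3 for all i

D_KL(P||U) = Σ P(x) log₂(P(x) / (1/3))
           = Σ P(x) log₂(P(x)) + log₂(3)
           = log₂(3) - H(P)

H(P) = -Σ P(x) log₂(P(x)):
  -P(1)·log₂(P(1)) = -(0.6553)·log₂(0.6553) = 0.39958
  -P(2)·log₂(P(2)) = -(0.079)·log₂(0.079) = 0.28930
  -P(3)·log₂(P(3)) = -(0.2657)·log₂(0.2657) = 0.50805
H(P) = 0.39958 + 0.28930 + 0.50805 = 1.19693 bits

log₂(3) = 1.58496 bits

D_KL(P||U) = 1.58496 - 1.19693 = 0.38803 ≈ 0.3880 bits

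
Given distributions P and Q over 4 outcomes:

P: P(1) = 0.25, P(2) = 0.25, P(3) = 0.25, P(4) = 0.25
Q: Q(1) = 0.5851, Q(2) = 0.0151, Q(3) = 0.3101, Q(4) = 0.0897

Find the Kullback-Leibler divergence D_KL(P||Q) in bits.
0.9976 bits

D_KL(P||Q) = Σ P(x) log₂(P(x)/Q(x))

Computing term by term:
  P(1)·log₂(P(1)/Q(1)) = 0.25·log₂(0.25/0.5851) = -0.30669
  P(2)·log₂(P(2)/Q(2)) = 0.25·log₂(0.25/0.0151) = 1.01233
  P(3)·log₂(P(3)/Q(3)) = 0.25·log₂(0.25/0.3101) = -0.07770
  P(4)·log₂(P(4)/Q(4)) = 0.25·log₂(0.25/0.0897) = 0.36969

D_KL(P||Q) = -0.30669 + 1.01233 - 0.07770 + 0.36969 = 0.99763 ≈ 0.9976 bits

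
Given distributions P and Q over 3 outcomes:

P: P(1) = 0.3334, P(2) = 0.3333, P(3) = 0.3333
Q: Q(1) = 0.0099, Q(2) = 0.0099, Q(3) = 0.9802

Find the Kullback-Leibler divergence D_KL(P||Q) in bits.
2.8638 bits

D_KL(P||Q) = Σ P(x) log₂(P(x)/Q(x))

Computing term by term:
  P(1)·log₂(P(1)/Q(1)) = 0.3334·log₂(0.3334/0.0099) = 1.69157
  P(2)·log₂(P(2)/Q(2)) = 0.3333·log₂(0.3333/0.0099) = 1.69091
  P(3)·log₂(P(3)/Q(3)) = 0.3333·log₂(0.3333/0.9802) = -0.51870

D_KL(P||Q) = 1.69157 + 1.69091 - 0.51870 = 2.86378 ≈ 2.8638 bits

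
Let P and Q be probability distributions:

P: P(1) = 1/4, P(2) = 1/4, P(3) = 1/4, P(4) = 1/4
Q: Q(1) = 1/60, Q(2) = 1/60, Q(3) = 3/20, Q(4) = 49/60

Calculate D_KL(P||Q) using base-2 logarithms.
1.7107 bits

D_KL(P||Q) = Σ P(x) log₂(P(x)/Q(x))

Computing term by term:
  P(1)·log₂(P(1)/Q(1)) = (1/4)·log₂((1/4)/(1/60)) = 0.97672
  P(2)·log₂(P(2)/Q(2)) = (1/4)·log₂((1/4)/(1/60)) = 0.97672
  P(3)·log₂(P(3)/Q(3)) = (1/4)·log₂((1/4)/(3/20)) = 0.18424
  P(4)·log₂(P(4)/Q(4)) = (1/4)·log₂((1/4)/(49/60)) = -0.42695

D_KL(P||Q) = 0.97672 + 0.97672 + 0.18424 - 0.42695 = 1.71073 ≈ 1.7107 bits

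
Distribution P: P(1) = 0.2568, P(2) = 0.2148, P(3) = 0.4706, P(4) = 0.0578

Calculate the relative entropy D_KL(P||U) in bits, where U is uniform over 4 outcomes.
0.2703 bits

U(i) = 1/4 for all i

D_KL(P||U) = Σ P(x) log₂(P(x) / (1/4))
           = Σ P(x) log₂(P(x)) + log₂(4)
           = log₂(4) - H(P)

H(P) = -Σ P(x) log₂(P(x)):
  -P(1)·log₂(P(1)) = -(0.2568)·log₂(0.2568) = 0.50366
  -P(2)·log₂(P(2)) = -(0.2148)·log₂(0.2148) = 0.47663
  -P(3)·log₂(P(3)) = -(0.4706)·log₂(0.4706) = 0.51174
  -P(4)·log₂(P(4)) = -(0.0578)·log₂(0.0578) = 0.23772
H(P) = 0.50366 + 0.47663 + 0.51174 + 0.23772 = 1.72975 bits

log₂(4) = 2.00000 bits

D_KL(P||U) = 2.00000 - 1.72975 = 0.27025 ≈ 0.2703 bits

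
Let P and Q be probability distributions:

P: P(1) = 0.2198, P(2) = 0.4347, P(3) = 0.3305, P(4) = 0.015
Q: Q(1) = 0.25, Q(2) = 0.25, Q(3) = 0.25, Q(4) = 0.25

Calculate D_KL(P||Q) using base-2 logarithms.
0.3783 bits

D_KL(P||Q) = Σ P(x) log₂(P(x)/Q(x))

Computing term by term:
  P(1)·log₂(P(1)/Q(1)) = 0.2198·log₂(0.2198/0.25) = -0.04082
  P(2)·log₂(P(2)/Q(2)) = 0.4347·log₂(0.4347/0.25) = 0.34693
  P(3)·log₂(P(3)/Q(3)) = 0.3305·log₂(0.3305/0.25) = 0.13310
  P(4)·log₂(P(4)/Q(4)) = 0.015·log₂(0.015/0.25) = -0.06088

D_KL(P||Q) = -0.04082 + 0.34693 + 0.13310 - 0.06088 = 0.37833 ≈ 0.3783 bits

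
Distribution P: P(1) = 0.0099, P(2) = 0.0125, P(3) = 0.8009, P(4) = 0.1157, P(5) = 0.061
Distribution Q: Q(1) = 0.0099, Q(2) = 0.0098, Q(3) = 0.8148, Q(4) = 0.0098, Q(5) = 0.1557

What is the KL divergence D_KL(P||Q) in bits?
0.3141 bits

D_KL(P||Q) = Σ P(x) log₂(P(x)/Q(x))

Computing term by term:
  P(1)·log₂(P(1)/Q(1)) = 0.0099·log₂(0.0099/0.0099) = 0.00000
  P(2)·log₂(P(2)/Q(2)) = 0.0125·log₂(0.0125/0.0098) = 0.00439
  P(3)·log₂(P(3)/Q(3)) = 0.8009·log₂(0.8009/0.8148) = -0.01988
  P(4)·log₂(P(4)/Q(4)) = 0.1157·log₂(0.1157/0.0098) = 0.41206
  P(5)·log₂(P(5)/Q(5)) = 0.061·log₂(0.061/0.1557) = -0.08247

D_KL(P||Q) = 0.00000 + 0.00439 - 0.01988 + 0.41206 - 0.08247 = 0.31410 ≈ 0.3141 bits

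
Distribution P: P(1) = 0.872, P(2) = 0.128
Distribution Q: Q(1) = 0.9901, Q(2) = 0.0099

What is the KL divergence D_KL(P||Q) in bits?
0.3129 bits

D_KL(P||Q) = Σ P(x) log₂(P(x)/Q(x))

Computing term by term:
  P(1)·log₂(P(1)/Q(1)) = 0.872·log₂(0.872/0.9901) = -0.15979
  P(2)·log₂(P(2)/Q(2)) = 0.128·log₂(0.128/0.0099) = 0.47265

D_KL(P||Q) = -0.15979 + 0.47265 = 0.31286 ≈ 0.3129 bits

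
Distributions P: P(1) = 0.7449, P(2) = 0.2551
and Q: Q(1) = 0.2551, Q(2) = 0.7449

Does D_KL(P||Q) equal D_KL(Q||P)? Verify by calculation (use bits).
D_KL(P||Q) = 0.7572 bits, D_KL(Q||P) = 0.7572 bits. Yes — for this pair D_KL(P||Q) = D_KL(Q||P).

D_KL(P||Q) = Σ P(x) log₂(P(x)/Q(x))

Computing term by term:
  P(1)·log₂(P(1)/Q(1)) = 0.7449·log₂(0.7449/0.2551) = 1.15160
  P(2)·log₂(P(2)/Q(2)) = 0.2551·log₂(0.2551/0.7449) = -0.39438

D_KL(P||Q) = 1.15160 - 0.39438 = 0.75722 ≈ 0.7572 bits

D_KL(Q||P) = Σ Q(x) log₂(Q(x)/P(x))

Computing term by term:
  Q(1)·log₂(Q(1)/P(1)) = 0.2551·log₂(0.2551/0.7449) = -0.39438
  Q(2)·log₂(Q(2)/P(2)) = 0.7449·log₂(0.7449/0.2551) = 1.15160

D_KL(Q||P) = -0.39438 + 1.15160 = 0.75722 ≈ 0.7572 bits

These ARE equal here. Q is P with outcomes relabeled (Q(1) = P(2), Q(2) = P(1)) by a relabeling that is its own inverse, so the two sums contain exactly the same terms in a different order. This is a special case — KL divergence is not symmetric in general: D_KL(P||Q) ≠ D_KL(Q||P) for most P, Q.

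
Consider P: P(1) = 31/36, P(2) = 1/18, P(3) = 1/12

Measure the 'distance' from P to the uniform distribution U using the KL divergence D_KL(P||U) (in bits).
0.8688 bits

U(i) = 1/3 for all i

D_KL(P||U) = Σ P(x) log₂(P(x) / (1/3))
           = Σ P(x) log₂(P(x)) + log₂(3)
           = log₂(3) - H(P)

H(P) = -Σ P(x) log₂(P(x)):
  -P(1)·log₂(P(1)) = -(31/36)·log₂(31/36) = 0.18577
  -P(2)·log₂(P(2)) = -(1/18)·log₂(1/18) = 0.23166
  -P(3)·log₂(P(3)) = -(1/12)·log₂(1/12) = 0.29875
H(P) = 0.18577 + 0.23166 + 0.29875 = 0.71618 bits

log₂(3) = 1.58496 bits

D_KL(P||U) = 1.58496 - 0.71618 = 0.86878 ≈ 0.8688 bits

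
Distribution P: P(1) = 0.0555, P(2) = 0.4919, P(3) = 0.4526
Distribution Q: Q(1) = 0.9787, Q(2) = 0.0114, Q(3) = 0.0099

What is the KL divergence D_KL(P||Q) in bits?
4.9378 bits

D_KL(P||Q) = Σ P(x) log₂(P(x)/Q(x))

Computing term by term:
  P(1)·log₂(P(1)/Q(1)) = 0.0555·log₂(0.0555/0.9787) = -0.22979
  P(2)·log₂(P(2)/Q(2)) = 0.4919·log₂(0.4919/0.0114) = 2.67164
  P(3)·log₂(P(3)/Q(3)) = 0.4526·log₂(0.4526/0.0099) = 2.49594

D_KL(P||Q) = -0.22979 + 2.67164 + 2.49594 = 4.93779 ≈ 4.9378 bits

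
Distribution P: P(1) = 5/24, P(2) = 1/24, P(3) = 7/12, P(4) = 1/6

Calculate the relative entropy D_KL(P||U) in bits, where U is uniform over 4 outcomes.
0.4531 bits

U(i) = 1/4 for all i

D_KL(P||U) = Σ P(x) log₂(P(x) / (1/4))
           = Σ P(x) log₂(P(x)) + log₂(4)
           = log₂(4) - H(P)

H(P) = -Σ P(x) log₂(P(x)):
  -P(1)·log₂(P(1)) = -(5/24)·log₂(5/24) = 0.47147
  -P(2)·log₂(P(2)) = -(1/24)·log₂(1/24) = 0.19104
  -P(3)·log₂(P(3)) = -(7/12)·log₂(7/12) = 0.45360
  -P(4)·log₂(P(4)) = -(1/6)·log₂(1/6) = 0.43083
H(P) = 0.47147 + 0.19104 + 0.45360 + 0.43083 = 1.54694 bits

log₂(4) = 2.00000 bits

D_KL(P||U) = 2.00000 - 1.54694 = 0.45306 ≈ 0.4531 bits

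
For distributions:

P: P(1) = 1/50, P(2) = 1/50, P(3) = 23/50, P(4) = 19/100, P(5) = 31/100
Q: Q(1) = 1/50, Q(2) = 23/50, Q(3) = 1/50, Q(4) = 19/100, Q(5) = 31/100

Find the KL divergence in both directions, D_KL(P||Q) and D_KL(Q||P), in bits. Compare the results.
D_KL(P||Q) = 1.9904 bits, D_KL(Q||P) = 1.9904 bits. The two directions give exactly the same value for this pair.

D_KL(P||Q) = Σ P(x) log₂(P(x)/Q(x))

Computing term by term:
  P(1)·log₂(P(1)/Q(1)) = (1/50)·log₂((1/50)/(1/50)) = 0.00000
  P(2)·log₂(P(2)/Q(2)) = (1/50)·log₂((1/50)/(23/50)) = -0.09047
  P(3)·log₂(P(3)/Q(3)) = (23/50)·log₂((23/50)/(1/50)) = 2.08084
  P(4)·log₂(P(4)/Q(4)) = (19/100)·log₂((19/100)/(19/100)) = 0.00000
  P(5)·log₂(P(5)/Q(5)) = (31/100)·log₂((31/100)/(31/100)) = 0.00000

D_KL(P||Q) = 0.00000 - 0.09047 + 2.08084 + 0.00000 + 0.00000 = 1.99037 ≈ 1.9904 bits

D_KL(Q||P) = Σ Q(x) log₂(Q(x)/P(x))

Computing term by term:
  Q(1)·log₂(Q(1)/P(1)) = (1/50)·log₂((1/50)/(1/50)) = 0.00000
  Q(2)·log₂(Q(2)/P(2)) = (23/50)·log₂((23/50)/(1/50)) = 2.08084
  Q(3)·log₂(Q(3)/P(3)) = (1/50)·log₂((1/50)/(23/50)) = -0.09047
  Q(4)·log₂(Q(4)/P(4)) = (19/100)·log₂((19/100)/(19/100)) = 0.00000
  Q(5)·log₂(Q(5)/P(5)) = (31/100)·log₂((31/100)/(31/100)) = 0.00000

D_KL(Q||P) = 0.00000 + 2.08084 - 0.09047 + 0.00000 + 0.00000 = 1.99037 ≈ 1.9904 bits

These ARE equal here. Q is P with outcomes relabeled (Q(2) = P(3), Q(3) = P(2)) by a relabeling that is its own inverse, so the two sums contain exactly the same terms in a different order. This is a special case — KL divergence is not symmetric in general: D_KL(P||Q) ≠ D_KL(Q||P) for most P, Q.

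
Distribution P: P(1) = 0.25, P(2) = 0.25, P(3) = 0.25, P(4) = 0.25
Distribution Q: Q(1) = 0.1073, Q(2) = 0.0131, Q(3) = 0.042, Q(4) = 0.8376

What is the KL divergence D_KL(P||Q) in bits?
1.5759 bits

D_KL(P||Q) = Σ P(x) log₂(P(x)/Q(x))

Computing term by term:
  P(1)·log₂(P(1)/Q(1)) = 0.25·log₂(0.25/0.1073) = 0.30507
  P(2)·log₂(P(2)/Q(2)) = 0.25·log₂(0.25/0.0131) = 1.06357
  P(3)·log₂(P(3)/Q(3)) = 0.25·log₂(0.25/0.042) = 0.64337
  P(4)·log₂(P(4)/Q(4)) = 0.25·log₂(0.25/0.8376) = -0.43608

D_KL(P||Q) = 0.30507 + 1.06357 + 0.64337 - 0.43608 = 1.57593 ≈ 1.5759 bits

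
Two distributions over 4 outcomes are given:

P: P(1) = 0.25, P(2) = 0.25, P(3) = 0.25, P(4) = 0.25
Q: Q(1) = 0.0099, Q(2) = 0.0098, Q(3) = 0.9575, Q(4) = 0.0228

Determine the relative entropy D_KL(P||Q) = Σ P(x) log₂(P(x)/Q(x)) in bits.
2.7122 bits

D_KL(P||Q) = Σ P(x) log₂(P(x)/Q(x))

Computing term by term:
  P(1)·log₂(P(1)/Q(1)) = 0.25·log₂(0.25/0.0099) = 1.16459
  P(2)·log₂(P(2)/Q(2)) = 0.25·log₂(0.25/0.0098) = 1.16825
  P(3)·log₂(P(3)/Q(3)) = 0.25·log₂(0.25/0.9575) = -0.48434
  P(4)·log₂(P(4)/Q(4)) = 0.25·log₂(0.25/0.0228) = 0.86371

D_KL(P||Q) = 1.16459 + 1.16825 - 0.48434 + 0.86371 = 2.71221 ≈ 2.7122 bits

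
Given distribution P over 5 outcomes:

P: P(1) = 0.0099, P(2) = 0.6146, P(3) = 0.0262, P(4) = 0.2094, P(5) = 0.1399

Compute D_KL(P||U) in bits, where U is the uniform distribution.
0.8174 bits

U(i) = 1/5 for all i

D_KL(P||U) = Σ P(x) log₂(P(x) / (1/5))
           = Σ P(x) log₂(P(x)) + log₂(5)
           = log₂(5) - H(P)

H(P) = -Σ P(x) log₂(P(x)):
  -P(1)·log₂(P(1)) = -(0.0099)·log₂(0.0099) = 0.06592
  -P(2)·log₂(P(2)) = -(0.6146)·log₂(0.6146) = 0.43162
  -P(3)·log₂(P(3)) = -(0.0262)·log₂(0.0262) = 0.13766
  -P(4)·log₂(P(4)) = -(0.2094)·log₂(0.2094) = 0.47234
  -P(5)·log₂(P(5)) = -(0.1399)·log₂(0.1399) = 0.39697
H(P) = 0.06592 + 0.43162 + 0.13766 + 0.47234 + 0.39697 = 1.50451 bits

log₂(5) = 2.32193 bits

D_KL(P||U) = 2.32193 - 1.50451 = 0.81742 ≈ 0.8174 bits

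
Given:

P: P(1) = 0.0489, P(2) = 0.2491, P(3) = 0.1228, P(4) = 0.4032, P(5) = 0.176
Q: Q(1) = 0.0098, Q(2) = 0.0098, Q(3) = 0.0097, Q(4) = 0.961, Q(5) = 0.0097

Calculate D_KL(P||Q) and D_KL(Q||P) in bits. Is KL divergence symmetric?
D_KL(P||Q) = 1.9566 bits, D_KL(Q||P) = 1.0596 bits. No, KL divergence is not symmetric.

D_KL(P||Q) = Σ P(x) log₂(P(x)/Q(x))

Computing term by term:
  P(1)·log₂(P(1)/Q(1)) = 0.0489·log₂(0.0489/0.0098) = 0.11340
  P(2)·log₂(P(2)/Q(2)) = 0.2491·log₂(0.2491/0.0098) = 1.16275
  P(3)·log₂(P(3)/Q(3)) = 0.1228·log₂(0.1228/0.0097) = 0.44972
  P(4)·log₂(P(4)/Q(4)) = 0.4032·log₂(0.4032/0.961) = -0.50523
  P(5)·log₂(P(5)/Q(5)) = 0.176·log₂(0.176/0.0097) = 0.73593

D_KL(P||Q) = 0.11340 + 1.16275 + 0.44972 - 0.50523 + 0.73593 = 1.95657 ≈ 1.9566 bits

D_KL(Q||P) = Σ Q(x) log₂(Q(x)/P(x))

Computing term by term:
  Q(1)·log₂(Q(1)/P(1)) = 0.0098·log₂(0.0098/0.0489) = -0.02273
  Q(2)·log₂(Q(2)/P(2)) = 0.0098·log₂(0.0098/0.2491) = -0.04574
  Q(3)·log₂(Q(3)/P(3)) = 0.0097·log₂(0.0097/0.1228) = -0.03552
  Q(4)·log₂(Q(4)/P(4)) = 0.961·log₂(0.961/0.4032) = 1.20417
  Q(5)·log₂(Q(5)/P(5)) = 0.0097·log₂(0.0097/0.176) = -0.04056

D_KL(Q||P) = -0.02273 - 0.04574 - 0.03552 + 1.20417 - 0.04056 = 1.05962 ≈ 1.0596 bits

These are NOT equal (difference: 0.8970 bits). KL divergence is asymmetric: D_KL(P||Q) ≠ D_KL(Q||P) in general.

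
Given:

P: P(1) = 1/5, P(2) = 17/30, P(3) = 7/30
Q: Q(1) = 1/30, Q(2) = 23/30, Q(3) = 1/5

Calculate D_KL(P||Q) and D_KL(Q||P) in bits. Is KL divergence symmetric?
D_KL(P||Q) = 0.3218 bits, D_KL(Q||P) = 0.2037 bits. No, KL divergence is not symmetric.

D_KL(P||Q) = Σ P(x) log₂(P(x)/Q(x))

Computing term by term:
  P(1)·log₂(P(1)/Q(1)) = (1/5)·log₂((1/5)/(1/30)) = 0.51699
  P(2)·log₂(P(2)/Q(2)) = (17/30)·log₂((17/30)/(23/30)) = -0.24712
  P(3)·log₂(P(3)/Q(3)) = (7/30)·log₂((7/30)/(1/5)) = 0.05189

D_KL(P||Q) = 0.51699 - 0.24712 + 0.05189 = 0.32176 ≈ 0.3218 bits

D_KL(Q||P) = Σ Q(x) log₂(Q(x)/P(x))

Computing term by term:
  Q(1)·log₂(Q(1)/P(1)) = (1/30)·log₂((1/30)/(1/5)) = -0.08617
  Q(2)·log₂(Q(2)/P(2)) = (23/30)·log₂((23/30)/(17/30)) = 0.33434
  Q(3)·log₂(Q(3)/P(3)) = (1/5)·log₂((1/5)/(7/30)) = -0.04448

D_KL(Q||P) = -0.08617 + 0.33434 - 0.04448 = 0.20369 ≈ 0.2037 bits

These are NOT equal (difference: 0.1181 bits). KL divergence is asymmetric: D_KL(P||Q) ≠ D_KL(Q||P) in general.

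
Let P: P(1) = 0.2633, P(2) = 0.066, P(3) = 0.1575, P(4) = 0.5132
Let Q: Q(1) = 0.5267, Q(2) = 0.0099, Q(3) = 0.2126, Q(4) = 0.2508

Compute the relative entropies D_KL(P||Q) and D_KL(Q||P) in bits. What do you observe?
D_KL(P||Q) = 0.3792 bits, D_KL(Q||P) = 0.3327 bits. The two directions give different values (D_KL(P||Q) exceeds D_KL(Q||P) by 0.0465 bits): KL divergence is asymmetric.

D_KL(P||Q) = Σ P(x) log₂(P(x)/Q(x))

Computing term by term:
  P(1)·log₂(P(1)/Q(1)) = 0.2633·log₂(0.2633/0.5267) = -0.26337
  P(2)·log₂(P(2)/Q(2)) = 0.066·log₂(0.066/0.0099) = 0.18064
  P(3)·log₂(P(3)/Q(3)) = 0.1575·log₂(0.1575/0.2126) = -0.06816
  P(4)·log₂(P(4)/Q(4)) = 0.5132·log₂(0.5132/0.2508) = 0.53013

D_KL(P||Q) = -0.26337 + 0.18064 - 0.06816 + 0.53013 = 0.37924 ≈ 0.3792 bits

D_KL(Q||P) = Σ Q(x) log₂(Q(x)/P(x))

Computing term by term:
  Q(1)·log₂(Q(1)/P(1)) = 0.5267·log₂(0.5267/0.2633) = 0.52684
  Q(2)·log₂(Q(2)/P(2)) = 0.0099·log₂(0.0099/0.066) = -0.02710
  Q(3)·log₂(Q(3)/P(3)) = 0.2126·log₂(0.2126/0.1575) = 0.09201
  Q(4)·log₂(Q(4)/P(4)) = 0.2508·log₂(0.2508/0.5132) = -0.25907

D_KL(Q||P) = 0.52684 - 0.02710 + 0.09201 - 0.25907 = 0.33268 ≈ 0.3327 bits

These are NOT equal (difference: 0.0465 bits). KL divergence is asymmetric: D_KL(P||Q) ≠ D_KL(Q||P) in general.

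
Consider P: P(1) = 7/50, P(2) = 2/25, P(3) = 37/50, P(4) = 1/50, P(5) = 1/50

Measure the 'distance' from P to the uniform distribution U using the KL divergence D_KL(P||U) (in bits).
1.0861 bits

U(i) = 1/5 for all i

D_KL(P||U) = Σ P(x) log₂(P(x) / (1/5))
           = Σ P(x) log₂(P(x)) + log₂(5)
           = log₂(5) - H(P)

H(P) = -Σ P(x) log₂(P(x)):
  -P(1)·log₂(P(1)) = -(7/50)·log₂(7/50) = 0.39711
  -P(2)·log₂(P(2)) = -(2/25)·log₂(2/25) = 0.29151
  -P(3)·log₂(P(3)) = -(37/50)·log₂(37/50) = 0.32146
  -P(4)·log₂(P(4)) = -(1/50)·log₂(1/50) = 0.11288
  -P(5)·log₂(P(5)) = -(1/50)·log₂(1/50) = 0.11288
H(P) = 0.39711 + 0.29151 + 0.32146 + 0.11288 + 0.11288 = 1.23584 bits

log₂(5) = 2.32193 bits

D_KL(P||U) = 2.32193 - 1.23584 = 1.08609 ≈ 1.0861 bits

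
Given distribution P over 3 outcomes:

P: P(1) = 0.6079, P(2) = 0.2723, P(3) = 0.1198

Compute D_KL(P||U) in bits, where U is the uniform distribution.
0.2707 bits

U(i) = 1/3 for all i

D_KL(P||U) = Σ P(x) log₂(P(x) / (1/3))
           = Σ P(x) log₂(P(x)) + log₂(3)
           = log₂(3) - H(P)

H(P) = -Σ P(x) log₂(P(x)):
  -P(1)·log₂(P(1)) = -(0.6079)·log₂(0.6079) = 0.43653
  -P(2)·log₂(P(2)) = -(0.2723)·log₂(0.2723) = 0.51103
  -P(3)·log₂(P(3)) = -(0.1198)·log₂(0.1198) = 0.36674
H(P) = 0.43653 + 0.51103 + 0.36674 = 1.31430 bits

log₂(3) = 1.58496 bits

D_KL(P||U) = 1.58496 - 1.31430 = 0.27066 ≈ 0.2707 bits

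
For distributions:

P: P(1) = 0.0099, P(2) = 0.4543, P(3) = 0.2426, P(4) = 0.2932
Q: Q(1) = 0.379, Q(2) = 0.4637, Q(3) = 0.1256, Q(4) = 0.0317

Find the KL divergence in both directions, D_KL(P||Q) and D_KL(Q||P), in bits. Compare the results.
D_KL(P||Q) = 1.1059 bits, D_KL(Q||P) = 1.7857 bits. D_KL(Q||P) is larger than D_KL(P||Q) by 0.6798 bits; the two directions differ.

D_KL(P||Q) = Σ P(x) log₂(P(x)/Q(x))

Computing term by term:
  P(1)·log₂(P(1)/Q(1)) = 0.0099·log₂(0.0099/0.379) = -0.05206
  P(2)·log₂(P(2)/Q(2)) = 0.4543·log₂(0.4543/0.4637) = -0.01342
  P(3)·log₂(P(3)/Q(3)) = 0.2426·log₂(0.2426/0.1256) = 0.23041
  P(4)·log₂(P(4)/Q(4)) = 0.2932·log₂(0.2932/0.0317) = 0.94098

D_KL(P||Q) = -0.05206 - 0.01342 + 0.23041 + 0.94098 = 1.10591 ≈ 1.1059 bits

D_KL(Q||P) = Σ Q(x) log₂(Q(x)/P(x))

Computing term by term:
  Q(1)·log₂(Q(1)/P(1)) = 0.379·log₂(0.379/0.0099) = 1.99302
  Q(2)·log₂(Q(2)/P(2)) = 0.4637·log₂(0.4637/0.4543) = 0.01370
  Q(3)·log₂(Q(3)/P(3)) = 0.1256·log₂(0.1256/0.2426) = -0.11929
  Q(4)·log₂(Q(4)/P(4)) = 0.0317·log₂(0.0317/0.2932) = -0.10174

D_KL(Q||P) = 1.99302 + 0.01370 - 0.11929 - 0.10174 = 1.78569 ≈ 1.7857 bits

These are NOT equal (difference: 0.6798 bits). KL divergence is asymmetric: D_KL(P||Q) ≠ D_KL(Q||P) in general.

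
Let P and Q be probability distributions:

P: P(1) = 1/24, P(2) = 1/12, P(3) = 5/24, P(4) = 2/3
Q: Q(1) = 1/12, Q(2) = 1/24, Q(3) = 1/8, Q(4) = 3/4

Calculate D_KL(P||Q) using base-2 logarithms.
0.0819 bits

D_KL(P||Q) = Σ P(x) log₂(P(x)/Q(x))

Computing term by term:
  P(1)·log₂(P(1)/Q(1)) = (1/24)·log₂((1/24)/(1/12)) = -0.04167
  P(2)·log₂(P(2)/Q(2)) = (1/12)·log₂((1/12)/(1/24)) = 0.08333
  P(3)·log₂(P(3)/Q(3)) = (5/24)·log₂((5/24)/(1/8)) = 0.15353
  P(4)·log₂(P(4)/Q(4)) = (2/3)·log₂((2/3)/(3/4)) = -0.11328

D_KL(P||Q) = -0.04167 + 0.08333 + 0.15353 - 0.11328 = 0.08191 ≈ 0.0819 bits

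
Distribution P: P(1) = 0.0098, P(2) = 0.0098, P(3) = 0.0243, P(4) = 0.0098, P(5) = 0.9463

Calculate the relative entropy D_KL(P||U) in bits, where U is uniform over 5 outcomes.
1.9201 bits

U(i) = 1/5 for all i

D_KL(P||U) = Σ P(x) log₂(P(x) / (1/5))
           = Σ P(x) log₂(P(x)) + log₂(5)
           = log₂(5) - H(P)

H(P) = -Σ P(x) log₂(P(x)):
  -P(1)·log₂(P(1)) = -(0.0098)·log₂(0.0098) = 0.06540
  -P(2)·log₂(P(2)) = -(0.0098)·log₂(0.0098) = 0.06540
  -P(3)·log₂(P(3)) = -(0.0243)·log₂(0.0243) = 0.13032
  -P(4)·log₂(P(4)) = -(0.0098)·log₂(0.0098) = 0.06540
  -P(5)·log₂(P(5)) = -(0.9463)·log₂(0.9463) = 0.07535
H(P) = 0.06540 + 0.06540 + 0.13032 + 0.06540 + 0.07535 = 0.40187 bits

log₂(5) = 2.32193 bits

D_KL(P||U) = 2.32193 - 0.40187 = 1.92006 ≈ 1.9201 bits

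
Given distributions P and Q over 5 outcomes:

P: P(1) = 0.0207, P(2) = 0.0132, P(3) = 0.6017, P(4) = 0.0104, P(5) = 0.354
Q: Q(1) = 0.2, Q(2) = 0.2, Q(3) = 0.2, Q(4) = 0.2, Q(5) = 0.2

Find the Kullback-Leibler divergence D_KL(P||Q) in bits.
1.0839 bits

D_KL(P||Q) = Σ P(x) log₂(P(x)/Q(x))

Computing term by term:
  P(1)·log₂(P(1)/Q(1)) = 0.0207·log₂(0.0207/0.2) = -0.06774
  P(2)·log₂(P(2)/Q(2)) = 0.0132·log₂(0.0132/0.2) = -0.05176
  P(3)·log₂(P(3)/Q(3)) = 0.6017·log₂(0.6017/0.2) = 0.95613
  P(4)·log₂(P(4)/Q(4)) = 0.0104·log₂(0.0104/0.2) = -0.04436
  P(5)·log₂(P(5)/Q(5)) = 0.354·log₂(0.354/0.2) = 0.29161

D_KL(P||Q) = -0.06774 - 0.05176 + 0.95613 - 0.04436 + 0.29161 = 1.08388 ≈ 1.0839 bits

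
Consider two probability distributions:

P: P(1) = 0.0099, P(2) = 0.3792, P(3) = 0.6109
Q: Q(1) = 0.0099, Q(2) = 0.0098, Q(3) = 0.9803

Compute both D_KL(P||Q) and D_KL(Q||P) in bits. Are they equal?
D_KL(P||Q) = 1.5831 bits, D_KL(Q||P) = 0.6172 bits. No, they are not equal.

D_KL(P||Q) = Σ P(x) log₂(P(x)/Q(x))

Computing term by term:
  P(1)·log₂(P(1)/Q(1)) = 0.0099·log₂(0.0099/0.0099) = 0.00000
  P(2)·log₂(P(2)/Q(2)) = 0.3792·log₂(0.3792/0.0098) = 1.99991
  P(3)·log₂(P(3)/Q(3)) = 0.6109·log₂(0.6109/0.9803) = -0.41681

D_KL(P||Q) = 0.00000 + 1.99991 - 0.41681 = 1.58310 ≈ 1.5831 bits

D_KL(Q||P) = Σ Q(x) log₂(Q(x)/P(x))

Computing term by term:
  Q(1)·log₂(Q(1)/P(1)) = 0.0099·log₂(0.0099/0.0099) = 0.00000
  Q(2)·log₂(Q(2)/P(2)) = 0.0098·log₂(0.0098/0.3792) = -0.05169
  Q(3)·log₂(Q(3)/P(3)) = 0.9803·log₂(0.9803/0.6109) = 0.66885

D_KL(Q||P) = 0.00000 - 0.05169 + 0.66885 = 0.61716 ≈ 0.6172 bits

These are NOT equal (difference: 0.9659 bits). KL divergence is asymmetric: D_KL(P||Q) ≠ D_KL(Q||P) in general.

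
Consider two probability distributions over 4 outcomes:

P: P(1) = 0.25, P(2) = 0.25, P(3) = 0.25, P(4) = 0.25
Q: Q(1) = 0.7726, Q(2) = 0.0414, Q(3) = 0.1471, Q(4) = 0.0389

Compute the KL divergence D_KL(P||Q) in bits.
1.1039 bits

D_KL(P||Q) = Σ P(x) log₂(P(x)/Q(x))

Computing term by term:
  P(1)·log₂(P(1)/Q(1)) = 0.25·log₂(0.25/0.7726) = -0.40695
  P(2)·log₂(P(2)/Q(2)) = 0.25·log₂(0.25/0.0414) = 0.64856
  P(3)·log₂(P(3)/Q(3)) = 0.25·log₂(0.25/0.1471) = 0.19128
  P(4)·log₂(P(4)/Q(4)) = 0.25·log₂(0.25/0.0389) = 0.67102

D_KL(P||Q) = -0.40695 + 0.64856 + 0.19128 + 0.67102 = 1.10391 ≈ 1.1039 bits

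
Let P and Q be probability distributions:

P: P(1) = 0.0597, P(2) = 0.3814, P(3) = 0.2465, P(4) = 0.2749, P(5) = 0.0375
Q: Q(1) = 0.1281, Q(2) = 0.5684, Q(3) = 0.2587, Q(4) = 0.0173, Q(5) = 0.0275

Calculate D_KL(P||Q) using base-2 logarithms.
0.8112 bits

D_KL(P||Q) = Σ P(x) log₂(P(x)/Q(x))

Computing term by term:
  P(1)·log₂(P(1)/Q(1)) = 0.0597·log₂(0.0597/0.1281) = -0.06576
  P(2)·log₂(P(2)/Q(2)) = 0.3814·log₂(0.3814/0.5684) = -0.21953
  P(3)·log₂(P(3)/Q(3)) = 0.2465·log₂(0.2465/0.2587) = -0.01718
  P(4)·log₂(P(4)/Q(4)) = 0.2749·log₂(0.2749/0.0173) = 1.09687
  P(5)·log₂(P(5)/Q(5)) = 0.0375·log₂(0.0375/0.0275) = 0.01678

D_KL(P||Q) = -0.06576 - 0.21953 - 0.01718 + 1.09687 + 0.01678 = 0.81118 ≈ 0.8112 bits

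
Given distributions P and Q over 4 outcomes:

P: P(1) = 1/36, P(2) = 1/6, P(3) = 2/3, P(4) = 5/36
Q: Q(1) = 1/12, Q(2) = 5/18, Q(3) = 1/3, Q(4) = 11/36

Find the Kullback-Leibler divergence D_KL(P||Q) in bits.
0.3418 bits

D_KL(P||Q) = Σ P(x) log₂(P(x)/Q(x))

Computing term by term:
  P(1)·log₂(P(1)/Q(1)) = (1/36)·log₂((1/36)/(1/12)) = -0.04403
  P(2)·log₂(P(2)/Q(2)) = (1/6)·log₂((1/6)/(5/18)) = -0.12283
  P(3)·log₂(P(3)/Q(3)) = (2/3)·log₂((2/3)/(1/3)) = 0.66667
  P(4)·log₂(P(4)/Q(4)) = (5/36)·log₂((5/36)/(11/36)) = -0.15799

D_KL(P||Q) = -0.04403 - 0.12283 + 0.66667 - 0.15799 = 0.34182 ≈ 0.3418 bits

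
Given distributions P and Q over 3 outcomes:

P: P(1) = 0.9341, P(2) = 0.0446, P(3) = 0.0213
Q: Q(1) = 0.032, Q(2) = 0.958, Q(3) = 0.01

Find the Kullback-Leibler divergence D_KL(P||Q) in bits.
4.3726 bits

D_KL(P||Q) = Σ P(x) log₂(P(x)/Q(x))

Computing term by term:
  P(1)·log₂(P(1)/Q(1)) = 0.9341·log₂(0.9341/0.032) = 4.54667
  P(2)·log₂(P(2)/Q(2)) = 0.0446·log₂(0.0446/0.958) = -0.19735
  P(3)·log₂(P(3)/Q(3)) = 0.0213·log₂(0.0213/0.01) = 0.02324

D_KL(P||Q) = 4.54667 - 0.19735 + 0.02324 = 4.37256 ≈ 4.3726 bits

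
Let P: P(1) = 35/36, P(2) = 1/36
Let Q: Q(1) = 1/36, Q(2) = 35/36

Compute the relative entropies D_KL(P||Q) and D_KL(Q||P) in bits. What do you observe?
D_KL(P||Q) = 4.8443 bits, D_KL(Q||P) = 4.8443 bits. The two directions give the same value here, because Q is a self-inverse relabeling of P; in general KL divergence is asymmetric.

D_KL(P||Q) = Σ P(x) log₂(P(x)/Q(x))

Computing term by term:
  P(1)·log₂(P(1)/Q(1)) = (35/36)·log₂((35/36)/(1/36)) = 4.98680
  P(2)·log₂(P(2)/Q(2)) = (1/36)·log₂((1/36)/(35/36)) = -0.14248

D_KL(P||Q) = 4.98680 - 0.14248 = 4.84432 ≈ 4.8443 bits

D_KL(Q||P) = Σ Q(x) log₂(Q(x)/P(x))

Computing term by term:
  Q(1)·log₂(Q(1)/P(1)) = (1/36)·log₂((1/36)/(35/36)) = -0.14248
  Q(2)·log₂(Q(2)/P(2)) = (35/36)·log₂((35/36)/(1/36)) = 4.98680

D_KL(Q||P) = -0.14248 + 4.98680 = 4.84432 ≈ 4.8443 bits

These ARE equal here. Q is P with outcomes relabeled (Q(1) = P(2), Q(2) = P(1)) by a relabeling that is its own inverse, so the two sums contain exactly the same terms in a different order. This is a special case — KL divergence is not symmetric in general: D_KL(P||Q) ≠ D_KL(Q||P) for most P, Q.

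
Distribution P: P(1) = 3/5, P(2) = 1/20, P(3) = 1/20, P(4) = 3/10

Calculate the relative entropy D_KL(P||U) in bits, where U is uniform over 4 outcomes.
0.6045 bits

U(i) = 1/4 for all i

D_KL(P||U) = Σ P(x) log₂(P(x) / (1/4))
           = Σ P(x) log₂(P(x)) + log₂(4)
           = log₂(4) - H(P)

H(P) = -Σ P(x) log₂(P(x)):
  -P(1)·log₂(P(1)) = -(3/5)·log₂(3/5) = 0.44218
  -P(2)·log₂(P(2)) = -(1/20)·log₂(1/20) = 0.21610
  -P(3)·log₂(P(3)) = -(1/20)·log₂(1/20) = 0.21610
  -P(4)·log₂(P(4)) = -(3/10)·log₂(3/10) = 0.52109
H(P) = 0.44218 + 0.21610 + 0.21610 + 0.52109 = 1.39547 bits

log₂(4) = 2.00000 bits

D_KL(P||U) = 2.00000 - 1.39547 = 0.60453 ≈ 0.6045 bits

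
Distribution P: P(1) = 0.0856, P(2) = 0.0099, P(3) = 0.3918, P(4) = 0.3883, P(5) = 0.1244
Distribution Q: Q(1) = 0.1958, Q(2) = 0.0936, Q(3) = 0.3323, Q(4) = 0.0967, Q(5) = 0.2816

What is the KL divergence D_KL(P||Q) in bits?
0.5910 bits

D_KL(P||Q) = Σ P(x) log₂(P(x)/Q(x))

Computing term by term:
  P(1)·log₂(P(1)/Q(1)) = 0.0856·log₂(0.0856/0.1958) = -0.10218
  P(2)·log₂(P(2)/Q(2)) = 0.0099·log₂(0.0099/0.0936) = -0.03209
  P(3)·log₂(P(3)/Q(3)) = 0.3918·log₂(0.3918/0.3323) = 0.09310
  P(4)·log₂(P(4)/Q(4)) = 0.3883·log₂(0.3883/0.0967) = 0.77877
  P(5)·log₂(P(5)/Q(5)) = 0.1244·log₂(0.1244/0.2816) = -0.14663

D_KL(P||Q) = -0.10218 - 0.03209 + 0.09310 + 0.77877 - 0.14663 = 0.59097 ≈ 0.5910 bits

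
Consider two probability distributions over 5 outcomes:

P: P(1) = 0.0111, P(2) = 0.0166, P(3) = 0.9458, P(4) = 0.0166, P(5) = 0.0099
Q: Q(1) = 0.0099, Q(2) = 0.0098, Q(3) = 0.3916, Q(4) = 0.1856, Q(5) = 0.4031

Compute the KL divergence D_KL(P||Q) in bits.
1.1069 bits

D_KL(P||Q) = Σ P(x) log₂(P(x)/Q(x))

Computing term by term:
  P(1)·log₂(P(1)/Q(1)) = 0.0111·log₂(0.0111/0.0099) = 0.00183
  P(2)·log₂(P(2)/Q(2)) = 0.0166·log₂(0.0166/0.0098) = 0.01262
  P(3)·log₂(P(3)/Q(3)) = 0.9458·log₂(0.9458/0.3916) = 1.20320
  P(4)·log₂(P(4)/Q(4)) = 0.0166·log₂(0.0166/0.1856) = -0.05782
  P(5)·log₂(P(5)/Q(5)) = 0.0099·log₂(0.0099/0.4031) = -0.05294

D_KL(P||Q) = 0.00183 + 0.01262 + 1.20320 - 0.05782 - 0.05294 = 1.10689 ≈ 1.1069 bits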